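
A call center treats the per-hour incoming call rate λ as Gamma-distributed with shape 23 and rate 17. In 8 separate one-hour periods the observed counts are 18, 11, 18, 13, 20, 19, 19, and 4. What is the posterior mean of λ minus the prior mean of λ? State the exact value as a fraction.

Total count: 18 + 11 + 18 + 13 + 20 + 19 + 19 + 4 = 122.
Total exposure: 8 hours.
Posterior: α' = 23 + 122 = 145, β' = 17 + 8 = 25.
Posterior mean = 145/25 = 29/5; prior mean = 23/17 = 23/17. Difference = 29/5 − 23/17 = 378/85.

378/85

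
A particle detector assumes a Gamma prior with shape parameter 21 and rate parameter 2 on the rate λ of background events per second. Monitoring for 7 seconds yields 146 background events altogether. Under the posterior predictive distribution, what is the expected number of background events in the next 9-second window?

Total count 146 over total exposure 7 seconds.
Posterior: α' = 21 + 146 = 167, β' = 2 + 7 = 9.
Predictive mean over a 9-second window = T·E[λ|data] = 9·167/9 = 167.

167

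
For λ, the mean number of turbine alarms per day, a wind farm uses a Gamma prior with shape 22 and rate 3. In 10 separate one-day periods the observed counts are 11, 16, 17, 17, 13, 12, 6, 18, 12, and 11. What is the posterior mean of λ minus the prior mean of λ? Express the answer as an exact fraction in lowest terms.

Total count: 11 + 16 + 17 + 17 + 13 + 12 + 6 + 18 + 12 + 11 = 133.
Total exposure: 10 days.
Gamma(α, β) with Poisson data over total exposure Σt gives posterior Gamma(α+Σx, β+Σt) = Gamma(155, 13).
Posterior mean = 155/13 = 155/13; prior mean = 22/3 = 22/3. Difference = 155/13 − 22/3 = 179/39.

179/39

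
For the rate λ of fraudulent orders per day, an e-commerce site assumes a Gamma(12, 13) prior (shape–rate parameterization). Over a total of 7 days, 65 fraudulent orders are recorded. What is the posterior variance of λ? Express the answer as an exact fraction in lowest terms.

Total count 65 over total exposure 7 days.
By Gamma–Poisson conjugacy, the posterior is Gamma(α + Σx, β + Σt) = Gamma(12 + 65, 13 + 7) = Gamma(77, 20).
Posterior variance = α'/β'² = 77/400.

77/400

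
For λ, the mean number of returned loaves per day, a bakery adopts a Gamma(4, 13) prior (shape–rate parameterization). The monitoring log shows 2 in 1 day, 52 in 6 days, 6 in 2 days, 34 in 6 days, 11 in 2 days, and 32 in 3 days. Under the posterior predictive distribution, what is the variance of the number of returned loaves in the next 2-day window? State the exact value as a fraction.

3290/363

Total count: 2 + 52 + 6 + 34 + 11 + 32 = 137.
Total exposure: 1 + 6 + 2 + 6 + 2 + 3 = 20 days.
Conjugate update: add total count to the shape and total exposure to the rate, giving Gamma(141, 33).
The posterior predictive for a window of length T is Negative Binomial with variance T·α'·(β'+T)/β'² = 2·141·35/1089 = 3290/363.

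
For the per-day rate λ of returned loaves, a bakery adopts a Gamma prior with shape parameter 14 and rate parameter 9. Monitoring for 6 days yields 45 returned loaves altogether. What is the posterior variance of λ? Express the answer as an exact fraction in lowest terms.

Total count 45 over total exposure 6 days.
The Gamma prior is conjugate for the Poisson rate, so λ | data ~ Gamma(14+45, 9+6) = Gamma(59, 15).
Posterior variance = α'/β'² = 59/225.

59/225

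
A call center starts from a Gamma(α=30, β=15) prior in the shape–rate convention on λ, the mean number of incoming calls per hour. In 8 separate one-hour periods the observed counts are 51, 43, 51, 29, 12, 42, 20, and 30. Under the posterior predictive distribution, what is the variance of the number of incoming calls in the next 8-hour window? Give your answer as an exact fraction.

76384/529

Total count: 51 + 43 + 51 + 29 + 12 + 42 + 20 + 30 = 278.
Total exposure: 8 hours.
Gamma(α, β) with Poisson data over total exposure Σt gives posterior Gamma(α+Σx, β+Σt) = Gamma(308, 23).
The posterior predictive for a window of length T is Negative Binomial with variance T·α'·(β'+T)/β'² = 8·308·31/529 = 76384/529.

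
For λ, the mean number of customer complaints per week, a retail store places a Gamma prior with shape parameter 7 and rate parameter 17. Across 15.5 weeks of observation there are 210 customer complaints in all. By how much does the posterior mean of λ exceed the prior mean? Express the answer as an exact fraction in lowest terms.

6923/1105

Total count 210 over total exposure 15.5 weeks.
The Gamma prior is conjugate for the Poisson rate, so λ | data ~ Gamma(7+210, 17+15.5) = Gamma(217, 65/2).
Posterior mean = 217/(65/2) = 434/65; prior mean = 7/17 = 7/17. Difference = 434/65 − 7/17 = 6923/1105.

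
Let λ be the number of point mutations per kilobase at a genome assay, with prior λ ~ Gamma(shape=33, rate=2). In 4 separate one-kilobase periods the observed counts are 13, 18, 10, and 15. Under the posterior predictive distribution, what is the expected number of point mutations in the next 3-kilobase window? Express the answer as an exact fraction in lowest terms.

89/2

Total count: 13 + 18 + 10 + 15 = 56.
Total exposure: 4 kilobases.
By Gamma–Poisson conjugacy, the posterior is Gamma(α + Σx, β + Σt) = Gamma(33 + 56, 2 + 4) = Gamma(89, 6).
Predictive mean over a 3-kilobase window = T·E[λ|data] = 3·89/6 = 89/2.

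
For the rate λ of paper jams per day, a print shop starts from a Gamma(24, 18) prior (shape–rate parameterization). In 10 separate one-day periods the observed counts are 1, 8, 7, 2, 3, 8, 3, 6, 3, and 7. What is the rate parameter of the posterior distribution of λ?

28

Total count: 1 + 8 + 7 + 2 + 3 + 8 + 3 + 6 + 3 + 7 = 48.
Total exposure: 10 days.
The Gamma prior is conjugate for the Poisson rate, so λ | data ~ Gamma(24+48, 18+10) = Gamma(72, 28).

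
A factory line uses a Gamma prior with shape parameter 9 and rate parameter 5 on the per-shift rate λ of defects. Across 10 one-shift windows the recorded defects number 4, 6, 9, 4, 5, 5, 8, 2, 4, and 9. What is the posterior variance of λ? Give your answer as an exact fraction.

13/45

Total count: 4 + 6 + 9 + 4 + 5 + 5 + 8 + 2 + 4 + 9 = 56.
Total exposure: 10 shifts.
Conjugate update: add total count to the shape and total exposure to the rate, giving Gamma(65, 15).
Posterior variance = α'/β'² = 65/225 = 13/45.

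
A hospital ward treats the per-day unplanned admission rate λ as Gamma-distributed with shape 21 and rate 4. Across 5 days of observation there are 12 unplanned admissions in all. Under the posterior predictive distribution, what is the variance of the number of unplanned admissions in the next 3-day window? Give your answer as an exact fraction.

44/3

Total count 12 over total exposure 5 days.
By Gamma–Poisson conjugacy, the posterior is Gamma(α + Σx, β + Σt) = Gamma(21 + 12, 4 + 5) = Gamma(33, 9).
The posterior predictive for a window of length T is Negative Binomial with variance T·α'·(β'+T)/β'² = 3·33·12/81 = 44/3.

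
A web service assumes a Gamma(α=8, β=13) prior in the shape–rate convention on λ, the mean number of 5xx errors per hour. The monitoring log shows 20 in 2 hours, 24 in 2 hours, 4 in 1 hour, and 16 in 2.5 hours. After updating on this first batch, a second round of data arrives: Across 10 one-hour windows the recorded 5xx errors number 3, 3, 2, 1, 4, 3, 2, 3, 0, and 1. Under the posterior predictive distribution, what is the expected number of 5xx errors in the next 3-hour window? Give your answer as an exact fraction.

564/61

Total count: 20 + 24 + 4 + 16 = 64.
Total exposure: 2 + 2 + 1 + 2.5 = 7.5 hours.
After the first batch: Gamma(8 + 64, 13 + 7.5) = Gamma(72, 41/2).
Total count: 3 + 3 + 2 + 1 + 4 + 3 + 2 + 3 + 0 + 1 = 22.
Total exposure: 10 hours.
After the second batch: Gamma(72 + 22, 41/2 + 10) = Gamma(94, 61/2).
Predictive mean over a 3-hour window = T·E[λ|data] = 3·94/(61/2) = 564/61.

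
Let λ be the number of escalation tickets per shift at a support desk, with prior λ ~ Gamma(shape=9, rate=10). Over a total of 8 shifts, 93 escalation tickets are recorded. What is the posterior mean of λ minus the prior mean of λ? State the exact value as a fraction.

Total count 93 over total exposure 8 shifts.
Gamma(α, β) with Poisson data over total exposure Σt gives posterior Gamma(α+Σx, β+Σt) = Gamma(102, 18).
Posterior mean = 102/18 = 17/3; prior mean = 9/10 = 9/10. Difference = 17/3 − 9/10 = 143/30.

143/30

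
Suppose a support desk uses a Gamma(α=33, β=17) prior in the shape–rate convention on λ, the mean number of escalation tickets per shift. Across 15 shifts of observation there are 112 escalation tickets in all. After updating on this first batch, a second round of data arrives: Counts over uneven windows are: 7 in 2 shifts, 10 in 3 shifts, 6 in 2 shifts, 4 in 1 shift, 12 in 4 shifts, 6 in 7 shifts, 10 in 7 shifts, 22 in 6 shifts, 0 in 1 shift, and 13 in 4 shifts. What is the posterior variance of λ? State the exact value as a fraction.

235/4761

Total count 112 over total exposure 15 shifts.
After the first batch: Gamma(33 + 112, 17 + 15) = Gamma(145, 32).
Total count: 7 + 10 + 6 + 4 + 12 + 6 + 10 + 22 + 0 + 13 = 90.
Total exposure: 2 + 3 + 2 + 1 + 4 + 7 + 7 + 6 + 1 + 4 = 37 shifts.
After the second batch: Gamma(145 + 90, 32 + 37) = Gamma(235, 69).
Posterior variance = α'/β'² = 235/4761.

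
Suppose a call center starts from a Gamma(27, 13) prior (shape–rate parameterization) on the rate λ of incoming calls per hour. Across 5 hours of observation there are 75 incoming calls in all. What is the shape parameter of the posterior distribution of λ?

Total count 75 over total exposure 5 hours.
By Gamma–Poisson conjugacy, the posterior is Gamma(α + Σx, β + Σt) = Gamma(27 + 75, 13 + 5) = Gamma(102, 18).

102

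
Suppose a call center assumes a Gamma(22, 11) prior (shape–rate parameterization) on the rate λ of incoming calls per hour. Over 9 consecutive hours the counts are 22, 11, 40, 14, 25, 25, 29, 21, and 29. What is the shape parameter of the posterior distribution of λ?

238

Total count: 22 + 11 + 40 + 14 + 25 + 25 + 29 + 21 + 29 = 216.
Total exposure: 9 hours.
Conjugate update: add total count to the shape and total exposure to the rate, giving Gamma(238, 20).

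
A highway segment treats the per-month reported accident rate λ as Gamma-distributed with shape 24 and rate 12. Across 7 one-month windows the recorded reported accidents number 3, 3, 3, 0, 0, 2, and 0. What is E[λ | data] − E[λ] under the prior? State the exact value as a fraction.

-3/19

Total count: 3 + 3 + 3 + 0 + 0 + 2 + 0 = 11.
Total exposure: 7 months.
Posterior: α' = 24 + 11 = 35, β' = 12 + 7 = 19.
Posterior mean = 35/19 = 35/19; prior mean = 24/12 = 2. Difference = 35/19 − 2 = -3/19.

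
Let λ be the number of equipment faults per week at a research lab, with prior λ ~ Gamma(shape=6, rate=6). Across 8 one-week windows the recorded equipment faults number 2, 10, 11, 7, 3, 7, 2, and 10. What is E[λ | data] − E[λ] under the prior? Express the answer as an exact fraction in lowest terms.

Total count: 2 + 10 + 11 + 7 + 3 + 7 + 2 + 10 = 52.
Total exposure: 8 weeks.
By Gamma–Poisson conjugacy, the posterior is Gamma(α + Σx, β + Σt) = Gamma(6 + 52, 6 + 8) = Gamma(58, 14).
Posterior mean = 58/14 = 29/7; prior mean = 6/6 = 1. Difference = 29/7 − 1 = 22/7.

22/7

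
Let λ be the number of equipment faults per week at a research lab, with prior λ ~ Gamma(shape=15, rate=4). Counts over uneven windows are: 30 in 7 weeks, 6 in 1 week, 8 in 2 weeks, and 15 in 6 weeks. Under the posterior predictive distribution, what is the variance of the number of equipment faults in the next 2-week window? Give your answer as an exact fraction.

Total count: 30 + 6 + 8 + 15 = 59.
Total exposure: 7 + 1 + 2 + 6 = 16 weeks.
By Gamma–Poisson conjugacy, the posterior is Gamma(α + Σx, β + Σt) = Gamma(15 + 59, 4 + 16) = Gamma(74, 20).
The posterior predictive for a window of length T is Negative Binomial with variance T·α'·(β'+T)/β'² = 2·74·22/400 = 407/50.

407/50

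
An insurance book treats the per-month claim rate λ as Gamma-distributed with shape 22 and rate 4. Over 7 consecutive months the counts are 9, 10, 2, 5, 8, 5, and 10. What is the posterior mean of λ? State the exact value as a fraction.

Total count: 9 + 10 + 2 + 5 + 8 + 5 + 10 = 49.
Total exposure: 7 months.
Conjugate update: add total count to the shape and total exposure to the rate, giving Gamma(71, 11).
Posterior mean = α'/β' = 71/11.

71/11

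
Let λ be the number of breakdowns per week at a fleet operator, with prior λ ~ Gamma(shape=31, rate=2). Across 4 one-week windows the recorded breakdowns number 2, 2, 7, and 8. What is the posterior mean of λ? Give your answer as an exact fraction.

25/3

Total count: 2 + 2 + 7 + 8 = 19.
Total exposure: 4 weeks.
The Gamma prior is conjugate for the Poisson rate, so λ | data ~ Gamma(31+19, 2+4) = Gamma(50, 6).
Posterior mean = α'/β' = 50/6 = 25/3.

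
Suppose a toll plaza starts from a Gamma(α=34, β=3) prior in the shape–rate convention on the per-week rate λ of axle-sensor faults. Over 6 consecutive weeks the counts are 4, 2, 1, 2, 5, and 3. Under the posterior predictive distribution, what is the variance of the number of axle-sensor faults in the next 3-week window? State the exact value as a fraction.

Total count: 4 + 2 + 1 + 2 + 5 + 3 = 17.
Total exposure: 6 weeks.
Conjugate update: add total count to the shape and total exposure to the rate, giving Gamma(51, 9).
The posterior predictive for a window of length T is Negative Binomial with variance T·α'·(β'+T)/β'² = 3·51·12/81 = 68/3.

68/3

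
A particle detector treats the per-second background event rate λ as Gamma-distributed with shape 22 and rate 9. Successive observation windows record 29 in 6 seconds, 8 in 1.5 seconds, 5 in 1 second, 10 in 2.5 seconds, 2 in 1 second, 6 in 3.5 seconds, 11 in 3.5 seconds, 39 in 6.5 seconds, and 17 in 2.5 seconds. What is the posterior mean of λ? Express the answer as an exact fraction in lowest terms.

Total count: 29 + 8 + 5 + 10 + 2 + 6 + 11 + 39 + 17 = 127.
Total exposure: 6 + 1.5 + 1 + 2.5 + 1 + 3.5 + 3.5 + 6.5 + 2.5 = 28 seconds.
Conjugate update: add total count to the shape and total exposure to the rate, giving Gamma(149, 37).
Posterior mean = α'/β' = 149/37.

149/37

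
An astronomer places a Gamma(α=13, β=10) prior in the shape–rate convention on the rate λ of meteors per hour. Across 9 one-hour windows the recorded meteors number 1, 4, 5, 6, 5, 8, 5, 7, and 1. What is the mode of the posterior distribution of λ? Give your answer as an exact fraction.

54/19

Total count: 1 + 4 + 5 + 6 + 5 + 8 + 5 + 7 + 1 = 42.
Total exposure: 9 hours.
Conjugate update: add total count to the shape and total exposure to the rate, giving Gamma(55, 19).
Posterior mode = (α'−1)/β' = 54/19.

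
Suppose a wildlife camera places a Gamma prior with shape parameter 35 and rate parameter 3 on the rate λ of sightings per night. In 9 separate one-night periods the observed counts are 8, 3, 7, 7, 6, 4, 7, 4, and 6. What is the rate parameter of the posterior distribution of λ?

12

Total count: 8 + 3 + 7 + 7 + 6 + 4 + 7 + 4 + 6 = 52.
Total exposure: 9 nights.
Conjugate update: add total count to the shape and total exposure to the rate, giving Gamma(87, 12).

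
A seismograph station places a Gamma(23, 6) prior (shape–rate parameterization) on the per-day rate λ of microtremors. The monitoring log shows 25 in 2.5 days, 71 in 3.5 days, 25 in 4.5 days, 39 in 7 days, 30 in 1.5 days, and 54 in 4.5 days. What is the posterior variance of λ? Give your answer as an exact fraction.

1068/3481

Total count: 25 + 71 + 25 + 39 + 30 + 54 = 244.
Total exposure: 2.5 + 3.5 + 4.5 + 7 + 1.5 + 4.5 = 23.5 days.
Gamma(α, β) with Poisson data over total exposure Σt gives posterior Gamma(α+Σx, β+Σt) = Gamma(267, 59/2).
Posterior variance = α'/β'² = 267/(3481/4) = 1068/3481.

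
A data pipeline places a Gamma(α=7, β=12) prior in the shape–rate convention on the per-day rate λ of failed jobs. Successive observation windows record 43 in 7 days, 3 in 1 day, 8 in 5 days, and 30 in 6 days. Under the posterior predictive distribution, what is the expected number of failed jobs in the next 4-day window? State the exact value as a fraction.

364/31

Total count: 43 + 3 + 8 + 30 = 84.
Total exposure: 7 + 1 + 5 + 6 = 19 days.
Conjugate update: add total count to the shape and total exposure to the rate, giving Gamma(91, 31).
Predictive mean over a 4-day window = T·E[λ|data] = 4·91/31 = 364/31.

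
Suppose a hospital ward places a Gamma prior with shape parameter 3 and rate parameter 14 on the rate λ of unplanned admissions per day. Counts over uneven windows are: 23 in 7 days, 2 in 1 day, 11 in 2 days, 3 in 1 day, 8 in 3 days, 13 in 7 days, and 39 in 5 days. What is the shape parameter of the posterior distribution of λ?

102

Total count: 23 + 2 + 11 + 3 + 8 + 13 + 39 = 99.
Total exposure: 7 + 1 + 2 + 1 + 3 + 7 + 5 = 26 days.
Conjugate update: add total count to the shape and total exposure to the rate, giving Gamma(102, 40).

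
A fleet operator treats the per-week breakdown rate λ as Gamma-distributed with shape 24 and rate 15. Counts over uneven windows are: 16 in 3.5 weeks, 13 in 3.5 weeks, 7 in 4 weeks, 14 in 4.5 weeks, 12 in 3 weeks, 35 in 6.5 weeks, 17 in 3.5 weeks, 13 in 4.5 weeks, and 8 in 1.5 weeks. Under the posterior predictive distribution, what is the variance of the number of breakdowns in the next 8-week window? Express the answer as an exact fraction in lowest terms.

Total count: 16 + 13 + 7 + 14 + 12 + 35 + 17 + 13 + 8 = 135.
Total exposure: 3.5 + 3.5 + 4 + 4.5 + 3 + 6.5 + 3.5 + 4.5 + 1.5 = 34.5 weeks.
The Gamma prior is conjugate for the Poisson rate, so λ | data ~ Gamma(24+135, 15+34.5) = Gamma(159, 99/2).
The posterior predictive for a window of length T is Negative Binomial with variance T·α'·(β'+T)/β'² = 8·159·(115/2)/(9801/4) = 97520/3267.

97520/3267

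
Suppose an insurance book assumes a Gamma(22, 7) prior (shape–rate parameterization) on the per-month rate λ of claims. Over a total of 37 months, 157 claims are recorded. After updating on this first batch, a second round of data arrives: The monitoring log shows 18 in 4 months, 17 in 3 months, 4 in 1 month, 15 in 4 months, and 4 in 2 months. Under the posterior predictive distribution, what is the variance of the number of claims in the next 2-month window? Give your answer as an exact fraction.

7110/841

Total count 157 over total exposure 37 months.
After the first batch: Gamma(22 + 157, 7 + 37) = Gamma(179, 44).
Total count: 18 + 17 + 4 + 15 + 4 = 58.
Total exposure: 4 + 3 + 1 + 4 + 2 = 14 months.
After the second batch: Gamma(179 + 58, 44 + 14) = Gamma(237, 58).
The posterior predictive for a window of length T is Negative Binomial with variance T·α'·(β'+T)/β'² = 2·237·60/3364 = 7110/841.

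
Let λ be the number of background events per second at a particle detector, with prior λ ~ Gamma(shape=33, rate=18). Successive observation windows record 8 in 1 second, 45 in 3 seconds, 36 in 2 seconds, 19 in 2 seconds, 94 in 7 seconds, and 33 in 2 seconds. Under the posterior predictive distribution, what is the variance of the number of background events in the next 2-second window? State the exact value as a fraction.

Total count: 8 + 45 + 36 + 19 + 94 + 33 = 235.
Total exposure: 1 + 3 + 2 + 2 + 7 + 2 = 17 seconds.
The Gamma prior is conjugate for the Poisson rate, so λ | data ~ Gamma(33+235, 18+17) = Gamma(268, 35).
The posterior predictive for a window of length T is Negative Binomial with variance T·α'·(β'+T)/β'² = 2·268·37/1225 = 19832/1225.

19832/1225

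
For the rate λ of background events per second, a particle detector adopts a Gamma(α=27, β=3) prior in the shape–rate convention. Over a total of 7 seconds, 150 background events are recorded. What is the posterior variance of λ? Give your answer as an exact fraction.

Total count 150 over total exposure 7 seconds.
Gamma(α, β) with Poisson data over total exposure Σt gives posterior Gamma(α+Σx, β+Σt) = Gamma(177, 10).
Posterior variance = α'/β'² = 177/100.

177/100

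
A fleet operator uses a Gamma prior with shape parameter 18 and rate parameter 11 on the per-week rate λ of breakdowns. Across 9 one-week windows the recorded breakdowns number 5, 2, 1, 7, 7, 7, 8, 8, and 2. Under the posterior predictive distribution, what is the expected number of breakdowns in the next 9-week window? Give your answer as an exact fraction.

117/4

Total count: 5 + 2 + 1 + 7 + 7 + 7 + 8 + 8 + 2 = 47.
Total exposure: 9 weeks.
The Gamma prior is conjugate for the Poisson rate, so λ | data ~ Gamma(18+47, 11+9) = Gamma(65, 20).
Predictive mean over a 9-week window = T·E[λ|data] = 9·65/20 = 117/4.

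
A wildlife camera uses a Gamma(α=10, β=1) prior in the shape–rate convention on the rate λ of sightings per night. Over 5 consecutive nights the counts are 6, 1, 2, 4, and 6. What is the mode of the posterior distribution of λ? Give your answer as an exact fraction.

Total count: 6 + 1 + 2 + 4 + 6 = 19.
Total exposure: 5 nights.
By Gamma–Poisson conjugacy, the posterior is Gamma(α + Σx, β + Σt) = Gamma(10 + 19, 1 + 5) = Gamma(29, 6).
Posterior mode = (α'−1)/β' = 28/6 = 14/3.

14/3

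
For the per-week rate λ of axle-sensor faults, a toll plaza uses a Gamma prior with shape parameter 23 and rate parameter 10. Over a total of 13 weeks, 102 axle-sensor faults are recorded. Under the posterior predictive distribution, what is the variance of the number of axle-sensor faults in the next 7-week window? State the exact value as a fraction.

26250/529

Total count 102 over total exposure 13 weeks.
By Gamma–Poisson conjugacy, the posterior is Gamma(α + Σx, β + Σt) = Gamma(23 + 102, 10 + 13) = Gamma(125, 23).
The posterior predictive for a window of length T is Negative Binomial with variance T·α'·(β'+T)/β'² = 7·125·30/529 = 26250/529.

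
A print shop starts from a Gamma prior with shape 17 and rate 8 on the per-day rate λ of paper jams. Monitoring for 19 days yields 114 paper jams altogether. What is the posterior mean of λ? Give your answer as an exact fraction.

Total count 114 over total exposure 19 days.
Conjugate update: add total count to the shape and total exposure to the rate, giving Gamma(131, 27).
Posterior mean = α'/β' = 131/27.

131/27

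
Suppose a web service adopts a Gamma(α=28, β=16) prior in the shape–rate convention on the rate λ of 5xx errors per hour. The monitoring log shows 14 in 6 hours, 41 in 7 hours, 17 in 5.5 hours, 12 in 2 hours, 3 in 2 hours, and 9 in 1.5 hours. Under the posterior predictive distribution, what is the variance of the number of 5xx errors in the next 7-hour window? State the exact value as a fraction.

10199/400

Total count: 14 + 41 + 17 + 12 + 3 + 9 = 96.
Total exposure: 6 + 7 + 5.5 + 2 + 2 + 1.5 = 24 hours.
The Gamma prior is conjugate for the Poisson rate, so λ | data ~ Gamma(28+96, 16+24) = Gamma(124, 40).
The posterior predictive for a window of length T is Negative Binomial with variance T·α'·(β'+T)/β'² = 7·124·47/1600 = 10199/400.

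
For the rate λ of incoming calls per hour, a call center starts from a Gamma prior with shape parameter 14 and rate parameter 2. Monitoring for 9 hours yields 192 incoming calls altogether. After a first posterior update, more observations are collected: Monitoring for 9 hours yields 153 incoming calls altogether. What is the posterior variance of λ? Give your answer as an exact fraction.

359/400

Total count 192 over total exposure 9 hours.
After the first batch: Gamma(14 + 192, 2 + 9) = Gamma(206, 11).
Total count 153 over total exposure 9 hours.
After the second batch: Gamma(206 + 153, 11 + 9) = Gamma(359, 20).
Posterior variance = α'/β'² = 359/400.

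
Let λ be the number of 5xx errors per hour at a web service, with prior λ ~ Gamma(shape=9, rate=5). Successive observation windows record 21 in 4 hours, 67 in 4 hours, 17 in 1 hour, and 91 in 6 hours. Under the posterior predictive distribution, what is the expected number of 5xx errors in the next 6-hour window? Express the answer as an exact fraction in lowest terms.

Total count: 21 + 67 + 17 + 91 = 196.
Total exposure: 4 + 4 + 1 + 6 = 15 hours.
Posterior: α' = 9 + 196 = 205, β' = 5 + 15 = 20.
Predictive mean over a 6-hour window = T·E[λ|data] = 6·205/20 = 123/2.

123/2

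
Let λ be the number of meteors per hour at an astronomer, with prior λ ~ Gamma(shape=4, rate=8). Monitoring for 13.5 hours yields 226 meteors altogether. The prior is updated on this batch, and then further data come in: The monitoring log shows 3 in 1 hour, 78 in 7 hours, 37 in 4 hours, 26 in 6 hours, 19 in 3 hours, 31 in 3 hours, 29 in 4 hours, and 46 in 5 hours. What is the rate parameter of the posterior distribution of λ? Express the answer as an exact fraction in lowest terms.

Total count 226 over total exposure 13.5 hours.
After the first batch: Gamma(4 + 226, 8 + 13.5) = Gamma(230, 43/2).
Total count: 3 + 78 + 37 + 26 + 19 + 31 + 29 + 46 = 269.
Total exposure: 1 + 7 + 4 + 6 + 3 + 3 + 4 + 5 = 33 hours.
After the second batch: Gamma(230 + 269, 43/2 + 33) = Gamma(499, 109/2).

109/2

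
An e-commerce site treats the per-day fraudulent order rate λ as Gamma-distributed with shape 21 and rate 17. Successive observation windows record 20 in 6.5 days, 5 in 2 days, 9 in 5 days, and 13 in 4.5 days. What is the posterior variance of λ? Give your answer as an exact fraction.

Total count: 20 + 5 + 9 + 13 = 47.
Total exposure: 6.5 + 2 + 5 + 4.5 = 18 days.
Conjugate update: add total count to the shape and total exposure to the rate, giving Gamma(68, 35).
Posterior variance = α'/β'² = 68/1225.

68/1225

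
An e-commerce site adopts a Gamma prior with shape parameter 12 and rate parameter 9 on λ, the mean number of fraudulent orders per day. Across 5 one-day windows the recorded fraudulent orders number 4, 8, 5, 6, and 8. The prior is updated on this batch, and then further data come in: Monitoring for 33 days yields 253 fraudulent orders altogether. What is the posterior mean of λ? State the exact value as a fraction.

Total count: 4 + 8 + 5 + 6 + 8 = 31.
Total exposure: 5 days.
After the first batch: Gamma(12 + 31, 9 + 5) = Gamma(43, 14).
Total count 253 over total exposure 33 days.
After the second batch: Gamma(43 + 253, 14 + 33) = Gamma(296, 47).
Posterior mean = α'/β' = 296/47.

296/47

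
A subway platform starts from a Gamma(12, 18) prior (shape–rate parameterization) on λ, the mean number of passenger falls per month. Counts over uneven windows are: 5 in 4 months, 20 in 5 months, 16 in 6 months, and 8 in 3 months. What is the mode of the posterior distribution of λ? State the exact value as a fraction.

5/3

Total count: 5 + 20 + 16 + 8 = 49.
Total exposure: 4 + 5 + 6 + 3 = 18 months.
Posterior: α' = 12 + 49 = 61, β' = 18 + 18 = 36.
Posterior mode = (α'−1)/β' = 60/36 = 5/3.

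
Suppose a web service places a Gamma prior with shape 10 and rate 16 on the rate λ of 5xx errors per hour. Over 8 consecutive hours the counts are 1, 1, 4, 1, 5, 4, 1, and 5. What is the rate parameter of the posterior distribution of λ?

Total count: 1 + 1 + 4 + 1 + 5 + 4 + 1 + 5 = 22.
Total exposure: 8 hours.
Posterior: α' = 10 + 22 = 32, β' = 16 + 8 = 24.

24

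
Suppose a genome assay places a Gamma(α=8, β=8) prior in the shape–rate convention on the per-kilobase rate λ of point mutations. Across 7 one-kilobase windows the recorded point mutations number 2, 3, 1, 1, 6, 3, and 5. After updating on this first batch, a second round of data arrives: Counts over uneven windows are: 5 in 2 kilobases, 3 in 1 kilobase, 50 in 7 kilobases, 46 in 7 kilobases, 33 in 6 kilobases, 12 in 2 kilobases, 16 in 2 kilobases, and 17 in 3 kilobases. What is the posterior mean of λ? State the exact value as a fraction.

Total count: 2 + 3 + 1 + 1 + 6 + 3 + 5 = 21.
Total exposure: 7 kilobases.
After the first batch: Gamma(8 + 21, 8 + 7) = Gamma(29, 15).
Total count: 5 + 3 + 50 + 46 + 33 + 12 + 16 + 17 = 182.
Total exposure: 2 + 1 + 7 + 7 + 6 + 2 + 2 + 3 = 30 kilobases.
After the second batch: Gamma(29 + 182, 15 + 30) = Gamma(211, 45).
Posterior mean = α'/β' = 211/45.

211/45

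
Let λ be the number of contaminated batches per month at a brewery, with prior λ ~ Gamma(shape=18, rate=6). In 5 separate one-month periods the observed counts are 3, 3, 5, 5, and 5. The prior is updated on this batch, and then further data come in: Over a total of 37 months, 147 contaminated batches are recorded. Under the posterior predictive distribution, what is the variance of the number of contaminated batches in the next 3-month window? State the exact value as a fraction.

1581/128

Total count: 3 + 3 + 5 + 5 + 5 = 21.
Total exposure: 5 months.
After the first batch: Gamma(18 + 21, 6 + 5) = Gamma(39, 11).
Total count 147 over total exposure 37 months.
After the second batch: Gamma(39 + 147, 11 + 37) = Gamma(186, 48).
The posterior predictive for a window of length T is Negative Binomial with variance T·α'·(β'+T)/β'² = 3·186·51/2304 = 1581/128.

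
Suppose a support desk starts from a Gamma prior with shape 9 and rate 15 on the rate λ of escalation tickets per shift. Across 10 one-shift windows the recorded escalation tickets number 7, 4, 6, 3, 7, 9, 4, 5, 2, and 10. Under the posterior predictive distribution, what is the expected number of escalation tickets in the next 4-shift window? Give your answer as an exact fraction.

Total count: 7 + 4 + 6 + 3 + 7 + 9 + 4 + 5 + 2 + 10 = 57.
Total exposure: 10 shifts.
The Gamma prior is conjugate for the Poisson rate, so λ | data ~ Gamma(9+57, 15+10) = Gamma(66, 25).
Predictive mean over a 4-shift window = T·E[λ|data] = 4·66/25 = 264/25.

264/25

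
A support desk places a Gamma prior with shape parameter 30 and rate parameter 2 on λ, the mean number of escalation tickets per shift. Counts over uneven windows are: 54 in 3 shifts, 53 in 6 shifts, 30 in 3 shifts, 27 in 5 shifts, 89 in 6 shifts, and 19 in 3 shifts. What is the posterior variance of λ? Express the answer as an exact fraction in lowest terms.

Total count: 54 + 53 + 30 + 27 + 89 + 19 = 272.
Total exposure: 3 + 6 + 3 + 5 + 6 + 3 = 26 shifts.
By Gamma–Poisson conjugacy, the posterior is Gamma(α + Σx, β + Σt) = Gamma(30 + 272, 2 + 26) = Gamma(302, 28).
Posterior variance = α'/β'² = 302/784 = 151/392.

151/392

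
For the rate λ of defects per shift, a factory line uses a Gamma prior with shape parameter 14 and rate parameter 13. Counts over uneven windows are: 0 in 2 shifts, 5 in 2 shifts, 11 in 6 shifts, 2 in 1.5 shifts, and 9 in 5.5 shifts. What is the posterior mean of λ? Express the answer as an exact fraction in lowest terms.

41/30

Total count: 0 + 5 + 11 + 2 + 9 = 27.
Total exposure: 2 + 2 + 6 + 1.5 + 5.5 = 17 shifts.
By Gamma–Poisson conjugacy, the posterior is Gamma(α + Σx, β + Σt) = Gamma(14 + 27, 13 + 17) = Gamma(41, 30).
Posterior mean = α'/β' = 41/30.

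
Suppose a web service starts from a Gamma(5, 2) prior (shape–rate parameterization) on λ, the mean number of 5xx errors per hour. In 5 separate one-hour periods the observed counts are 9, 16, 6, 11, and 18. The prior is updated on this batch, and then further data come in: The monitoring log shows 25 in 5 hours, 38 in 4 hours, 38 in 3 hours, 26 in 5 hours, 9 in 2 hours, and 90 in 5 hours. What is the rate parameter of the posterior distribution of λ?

31

Total count: 9 + 16 + 6 + 11 + 18 = 60.
Total exposure: 5 hours.
After the first batch: Gamma(5 + 60, 2 + 5) = Gamma(65, 7).
Total count: 25 + 38 + 38 + 26 + 9 + 90 = 226.
Total exposure: 5 + 4 + 3 + 5 + 2 + 5 = 24 hours.
After the second batch: Gamma(65 + 226, 7 + 24) = Gamma(291, 31).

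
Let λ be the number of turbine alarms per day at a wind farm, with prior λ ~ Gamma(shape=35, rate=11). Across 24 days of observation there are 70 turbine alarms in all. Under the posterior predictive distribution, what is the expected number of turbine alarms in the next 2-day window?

6

Total count 70 over total exposure 24 days.
Conjugate update: add total count to the shape and total exposure to the rate, giving Gamma(105, 35).
Predictive mean over a 2-day window = T·E[λ|data] = 2·105/35 = 6.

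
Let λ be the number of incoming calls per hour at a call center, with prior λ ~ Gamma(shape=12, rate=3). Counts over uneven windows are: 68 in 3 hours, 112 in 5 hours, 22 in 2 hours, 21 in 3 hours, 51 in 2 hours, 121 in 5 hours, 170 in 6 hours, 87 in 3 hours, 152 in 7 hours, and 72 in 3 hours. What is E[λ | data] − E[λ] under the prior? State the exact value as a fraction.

120/7

Total count: 68 + 112 + 22 + 21 + 51 + 121 + 170 + 87 + 152 + 72 = 876.
Total exposure: 3 + 5 + 2 + 3 + 2 + 5 + 6 + 3 + 7 + 3 = 39 hours.
Gamma(α, β) with Poisson data over total exposure Σt gives posterior Gamma(α+Σx, β+Σt) = Gamma(888, 42).
Posterior mean = 888/42 = 148/7; prior mean = 12/3 = 4. Difference = 148/7 − 4 = 120/7.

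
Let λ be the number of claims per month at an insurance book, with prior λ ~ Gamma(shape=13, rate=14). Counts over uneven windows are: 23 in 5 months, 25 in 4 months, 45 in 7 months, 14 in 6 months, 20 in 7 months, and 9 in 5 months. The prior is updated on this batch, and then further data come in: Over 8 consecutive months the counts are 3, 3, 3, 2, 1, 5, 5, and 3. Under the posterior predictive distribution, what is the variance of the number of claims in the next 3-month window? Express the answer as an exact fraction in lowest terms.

Total count: 23 + 25 + 45 + 14 + 20 + 9 = 136.
Total exposure: 5 + 4 + 7 + 6 + 7 + 5 = 34 months.
After the first batch: Gamma(13 + 136, 14 + 34) = Gamma(149, 48).
Total count: 3 + 3 + 3 + 2 + 1 + 5 + 5 + 3 = 25.
Total exposure: 8 months.
After the second batch: Gamma(149 + 25, 48 + 8) = Gamma(174, 56).
The posterior predictive for a window of length T is Negative Binomial with variance T·α'·(β'+T)/β'² = 3·174·59/3136 = 15399/1568.

15399/1568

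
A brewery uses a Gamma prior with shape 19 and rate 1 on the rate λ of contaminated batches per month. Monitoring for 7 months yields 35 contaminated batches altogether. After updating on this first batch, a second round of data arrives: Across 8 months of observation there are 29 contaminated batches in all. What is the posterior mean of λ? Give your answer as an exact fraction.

83/16

Total count 35 over total exposure 7 months.
After the first batch: Gamma(19 + 35, 1 + 7) = Gamma(54, 8).
Total count 29 over total exposure 8 months.
After the second batch: Gamma(54 + 29, 8 + 8) = Gamma(83, 16).
Posterior mean = α'/β' = 83/16.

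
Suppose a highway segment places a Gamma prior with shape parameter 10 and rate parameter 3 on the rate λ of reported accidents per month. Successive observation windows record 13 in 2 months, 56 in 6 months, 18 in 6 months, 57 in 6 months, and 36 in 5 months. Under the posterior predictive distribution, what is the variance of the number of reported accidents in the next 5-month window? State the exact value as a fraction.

Total count: 13 + 56 + 18 + 57 + 36 = 180.
Total exposure: 2 + 6 + 6 + 6 + 5 = 25 months.
Gamma(α, β) with Poisson data over total exposure Σt gives posterior Gamma(α+Σx, β+Σt) = Gamma(190, 28).
The posterior predictive for a window of length T is Negative Binomial with variance T·α'·(β'+T)/β'² = 5·190·33/784 = 15675/392.

15675/392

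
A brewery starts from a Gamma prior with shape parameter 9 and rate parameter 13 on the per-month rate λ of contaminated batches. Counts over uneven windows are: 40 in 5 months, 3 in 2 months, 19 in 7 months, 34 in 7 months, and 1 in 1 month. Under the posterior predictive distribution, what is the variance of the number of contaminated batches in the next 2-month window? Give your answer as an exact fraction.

Total count: 40 + 3 + 19 + 34 + 1 = 97.
Total exposure: 5 + 2 + 7 + 7 + 1 = 22 months.
By Gamma–Poisson conjugacy, the posterior is Gamma(α + Σx, β + Σt) = Gamma(9 + 97, 13 + 22) = Gamma(106, 35).
The posterior predictive for a window of length T is Negative Binomial with variance T·α'·(β'+T)/β'² = 2·106·37/1225 = 7844/1225.

7844/1225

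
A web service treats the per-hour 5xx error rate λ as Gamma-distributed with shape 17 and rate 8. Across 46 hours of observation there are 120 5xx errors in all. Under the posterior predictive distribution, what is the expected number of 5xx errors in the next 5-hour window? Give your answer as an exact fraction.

685/54

Total count 120 over total exposure 46 hours.
Gamma(α, β) with Poisson data over total exposure Σt gives posterior Gamma(α+Σx, β+Σt) = Gamma(137, 54).
Predictive mean over a 5-hour window = T·E[λ|data] = 5·137/54 = 685/54.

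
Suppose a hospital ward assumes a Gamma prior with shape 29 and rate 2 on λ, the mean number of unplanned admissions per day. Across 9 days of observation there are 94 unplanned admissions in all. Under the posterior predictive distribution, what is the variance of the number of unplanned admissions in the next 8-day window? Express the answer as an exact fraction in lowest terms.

18696/121

Total count 94 over total exposure 9 days.
Gamma(α, β) with Poisson data over total exposure Σt gives posterior Gamma(α+Σx, β+Σt) = Gamma(123, 11).
The posterior predictive for a window of length T is Negative Binomial with variance T·α'·(β'+T)/β'² = 8·123·19/121 = 18696/121.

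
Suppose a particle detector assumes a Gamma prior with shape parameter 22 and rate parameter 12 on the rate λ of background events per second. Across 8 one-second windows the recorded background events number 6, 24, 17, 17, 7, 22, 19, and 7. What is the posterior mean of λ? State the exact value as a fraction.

141/20

Total count: 6 + 24 + 17 + 17 + 7 + 22 + 19 + 7 = 119.
Total exposure: 8 seconds.
Posterior: α' = 22 + 119 = 141, β' = 12 + 8 = 20.
Posterior mean = α'/β' = 141/20.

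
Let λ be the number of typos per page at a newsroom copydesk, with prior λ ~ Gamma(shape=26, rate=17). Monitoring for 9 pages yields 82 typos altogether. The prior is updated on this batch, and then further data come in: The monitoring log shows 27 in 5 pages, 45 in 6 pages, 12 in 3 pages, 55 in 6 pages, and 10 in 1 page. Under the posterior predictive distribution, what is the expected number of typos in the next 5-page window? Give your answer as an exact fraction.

1285/47

Total count 82 over total exposure 9 pages.
After the first batch: Gamma(26 + 82, 17 + 9) = Gamma(108, 26).
Total count: 27 + 45 + 12 + 55 + 10 = 149.
Total exposure: 5 + 6 + 3 + 6 + 1 = 21 pages.
After the second batch: Gamma(108 + 149, 26 + 21) = Gamma(257, 47).
Predictive mean over a 5-page window = T·E[λ|data] = 5·257/47 = 1285/47.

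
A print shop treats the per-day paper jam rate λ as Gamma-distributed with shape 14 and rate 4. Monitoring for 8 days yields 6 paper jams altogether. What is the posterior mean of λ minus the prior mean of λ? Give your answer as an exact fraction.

-11/6

Total count 6 over total exposure 8 days.
By Gamma–Poisson conjugacy, the posterior is Gamma(α + Σx, β + Σt) = Gamma(14 + 6, 4 + 8) = Gamma(20, 12).
Posterior mean = 20/12 = 5/3; prior mean = 14/4 = 7/2. Difference = 5/3 − 7/2 = -11/6.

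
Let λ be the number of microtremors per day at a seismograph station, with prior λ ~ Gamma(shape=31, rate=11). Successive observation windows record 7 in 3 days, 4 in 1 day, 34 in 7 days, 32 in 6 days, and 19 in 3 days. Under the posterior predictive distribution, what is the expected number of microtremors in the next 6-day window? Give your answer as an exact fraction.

Total count: 7 + 4 + 34 + 32 + 19 = 96.
Total exposure: 3 + 1 + 7 + 6 + 3 = 20 days.
Posterior: α' = 31 + 96 = 127, β' = 11 + 20 = 31.
Predictive mean over a 6-day window = T·E[λ|data] = 6·127/31 = 762/31.

762/31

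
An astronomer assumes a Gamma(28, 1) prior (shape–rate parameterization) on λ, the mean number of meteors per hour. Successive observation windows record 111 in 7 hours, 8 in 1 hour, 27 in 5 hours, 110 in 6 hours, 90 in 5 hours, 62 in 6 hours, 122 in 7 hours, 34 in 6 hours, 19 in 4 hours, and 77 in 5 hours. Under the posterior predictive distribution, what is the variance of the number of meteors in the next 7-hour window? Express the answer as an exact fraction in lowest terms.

288960/2809

Total count: 111 + 8 + 27 + 110 + 90 + 62 + 122 + 34 + 19 + 77 = 660.
Total exposure: 7 + 1 + 5 + 6 + 5 + 6 + 7 + 6 + 4 + 5 = 52 hours.
Gamma(α, β) with Poisson data over total exposure Σt gives posterior Gamma(α+Σx, β+Σt) = Gamma(688, 53).
The posterior predictive for a window of length T is Negative Binomial with variance T·α'·(β'+T)/β'² = 7·688·60/2809 = 288960/2809.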